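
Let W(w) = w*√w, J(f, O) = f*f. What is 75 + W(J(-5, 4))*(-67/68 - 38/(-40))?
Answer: 1200/17 ≈ 70.588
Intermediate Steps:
J(f, O) = f²
W(w) = w^(3/2)
75 + W(J(-5, 4))*(-67/68 - 38/(-40)) = 75 + ((-5)²)^(3/2)*(-67/68 - 38/(-40)) = 75 + 25^(3/2)*(-67*1/68 - 38*(-1/40)) = 75 + 125*(-67/68 + 19/20) = 75 + 125*(-3/85) = 75 - 75/17 = 1200/17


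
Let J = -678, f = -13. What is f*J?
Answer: 8814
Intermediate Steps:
f*J = -13*(-678) = 8814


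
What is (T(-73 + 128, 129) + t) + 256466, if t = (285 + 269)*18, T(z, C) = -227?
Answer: 266211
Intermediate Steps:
t = 9972 (t = 554*18 = 9972)
(T(-73 + 128, 129) + t) + 256466 = (-227 + 9972) + 256466 = 9745 + 256466 = 266211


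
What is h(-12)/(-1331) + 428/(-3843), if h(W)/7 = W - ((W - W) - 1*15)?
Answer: -650371/5115033 ≈ -0.12715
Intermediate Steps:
h(W) = 105 + 7*W (h(W) = 7*(W - ((W - W) - 1*15)) = 7*(W - (0 - 15)) = 7*(W - 1*(-15)) = 7*(W + 15) = 7*(15 + W) = 105 + 7*W)
h(-12)/(-1331) + 428/(-3843) = (105 + 7*(-12))/(-1331) + 428/(-3843) = (105 - 84)*(-1/1331) + 428*(-1/3843) = 21*(-1/1331) - 428/3843 = -21/1331 - 428/3843 = -650371/5115033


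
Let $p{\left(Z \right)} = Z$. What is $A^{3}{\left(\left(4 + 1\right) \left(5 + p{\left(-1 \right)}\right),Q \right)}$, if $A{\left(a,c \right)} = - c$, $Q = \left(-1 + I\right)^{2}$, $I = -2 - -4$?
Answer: $-1$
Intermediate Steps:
$I = 2$ ($I = -2 + 4 = 2$)
$Q = 1$ ($Q = \left(-1 + 2\right)^{2} = 1^{2} = 1$)
$A^{3}{\left(\left(4 + 1\right) \left(5 + p{\left(-1 \right)}\right),Q \right)} = \left(\left(-1\right) 1\right)^{3} = \left(-1\right)^{3} = -1$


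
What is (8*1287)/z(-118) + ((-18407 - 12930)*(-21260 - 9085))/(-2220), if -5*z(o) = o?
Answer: -3736480789/8732 ≈ -4.2791e+5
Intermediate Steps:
z(o) = -o/5
(8*1287)/z(-118) + ((-18407 - 12930)*(-21260 - 9085))/(-2220) = (8*1287)/((-1/5*(-118))) + ((-18407 - 12930)*(-21260 - 9085))/(-2220) = 10296/(118/5) - 31337*(-30345)*(-1/2220) = 10296*(5/118) + 950921265*(-1/2220) = 25740/59 - 63394751/148 = -3736480789/8732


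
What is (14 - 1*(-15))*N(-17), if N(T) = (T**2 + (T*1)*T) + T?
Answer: 16269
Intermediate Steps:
N(T) = T + 2*T**2 (N(T) = (T**2 + T*T) + T = (T**2 + T**2) + T = 2*T**2 + T = T + 2*T**2)
(14 - 1*(-15))*N(-17) = (14 - 1*(-15))*(-17*(1 + 2*(-17))) = (14 + 15)*(-17*(1 - 34)) = 29*(-17*(-33)) = 29*561 = 16269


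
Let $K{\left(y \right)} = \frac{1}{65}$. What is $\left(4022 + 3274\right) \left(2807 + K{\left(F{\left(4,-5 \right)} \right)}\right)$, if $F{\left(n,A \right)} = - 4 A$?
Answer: $\frac{1331198976}{65} \approx 2.048 \cdot 10^{7}$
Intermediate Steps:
$K{\left(y \right)} = \frac{1}{65}$
$\left(4022 + 3274\right) \left(2807 + K{\left(F{\left(4,-5 \right)} \right)}\right) = \left(4022 + 3274\right) \left(2807 + \frac{1}{65}\right) = 7296 \cdot \frac{182456}{65} = \frac{1331198976}{65}$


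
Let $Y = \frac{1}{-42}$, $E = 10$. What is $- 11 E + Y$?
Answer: $- \frac{4621}{42} \approx -110.02$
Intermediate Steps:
$Y = - \frac{1}{42} \approx -0.02381$
$- 11 E + Y = \left(-11\right) 10 - \frac{1}{42} = -110 - \frac{1}{42} = - \frac{4621}{42}$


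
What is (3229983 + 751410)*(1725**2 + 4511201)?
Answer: 29807996628618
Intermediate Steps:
(3229983 + 751410)*(1725**2 + 4511201) = 3981393*(2975625 + 4511201) = 3981393*7486826 = 29807996628618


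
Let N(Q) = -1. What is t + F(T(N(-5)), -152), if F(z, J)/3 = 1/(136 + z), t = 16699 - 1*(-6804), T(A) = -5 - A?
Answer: 1034133/44 ≈ 23503.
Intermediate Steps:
t = 23503 (t = 16699 + 6804 = 23503)
F(z, J) = 3/(136 + z)
t + F(T(N(-5)), -152) = 23503 + 3/(136 + (-5 - 1*(-1))) = 23503 + 3/(136 + (-5 + 1)) = 23503 + 3/(136 - 4) = 23503 + 3/132 = 23503 + 3*(1/132) = 23503 + 1/44 = 1034133/44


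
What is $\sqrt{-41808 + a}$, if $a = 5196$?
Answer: $18 i \sqrt{113} \approx 191.34 i$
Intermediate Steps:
$\sqrt{-41808 + a} = \sqrt{-41808 + 5196} = \sqrt{-36612} = 18 i \sqrt{113}$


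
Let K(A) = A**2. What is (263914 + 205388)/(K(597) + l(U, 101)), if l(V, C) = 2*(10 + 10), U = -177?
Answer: 469302/356449 ≈ 1.3166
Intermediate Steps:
l(V, C) = 40 (l(V, C) = 2*20 = 40)
(263914 + 205388)/(K(597) + l(U, 101)) = (263914 + 205388)/(597**2 + 40) = 469302/(356409 + 40) = 469302/356449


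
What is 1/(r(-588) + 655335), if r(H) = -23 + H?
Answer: 1/654724 ≈ 1.5274e-6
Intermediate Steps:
1/(r(-588) + 655335) = 1/((-23 - 588) + 655335) = 1/(-611 + 655335) = 1/654724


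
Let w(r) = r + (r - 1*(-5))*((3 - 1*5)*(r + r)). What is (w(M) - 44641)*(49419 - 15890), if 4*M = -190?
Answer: -3538214783/2 ≈ -1.7691e+9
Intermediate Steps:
M = -95/2 (M = (1/4)*(-190) = -95/2 ≈ -47.500)
w(r) = r - 4*r*(5 + r) (w(r) = r + (r + 5)*((3 - 5)*(2*r)) = r + (5 + r)*(-4*r) = r - 4*r*(5 + r))
(w(M) - 44641)*(49419 - 15890) = (-1*(-95/2)*(19 + 4*(-95/2)) - 44641)*(49419 - 15890) = (-1*(-95/2)*(19 - 190) - 44641)*33529 = (-1*(-95/2)*(-171) - 44641)*33529 = (-16245/2 - 44641)*33529 = -105527/2*33529 = -3538214783/2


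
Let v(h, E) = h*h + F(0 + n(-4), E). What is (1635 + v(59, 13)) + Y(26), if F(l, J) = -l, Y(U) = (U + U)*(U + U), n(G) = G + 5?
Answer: 7819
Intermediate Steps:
n(G) = 5 + G
Y(U) = 4*U² (Y(U) = (2*U)*(2*U) = 4*U²)
v(h, E) = -1 + h² (v(h, E) = h*h - (0 + (5 - 4)) = h² - (0 + 1) = h² - 1*1 = h² - 1 = -1 + h²)
(1635 + v(59, 13)) + Y(26) = (1635 + (-1 + 59²)) + 4*26² = (1635 + (-1 + 3481)) + 4*676 = (1635 + 3480) + 2704 = 5115 + 2704 = 7819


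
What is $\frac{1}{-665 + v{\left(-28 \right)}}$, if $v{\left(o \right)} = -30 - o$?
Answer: $- \frac{1}{667} \approx -0.0014993$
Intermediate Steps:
$\frac{1}{-665 + v{\left(-28 \right)}} = \frac{1}{-665 - 2} = \frac{1}{-667} = - \frac{1}{667}$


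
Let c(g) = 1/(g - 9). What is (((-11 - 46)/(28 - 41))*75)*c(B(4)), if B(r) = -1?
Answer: -855/26 ≈ -32.885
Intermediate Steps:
c(g) = 1/(-9 + g)
(((-11 - 46)/(28 - 41))*75)*c(B(4)) = (((-11 - 46)/(28 - 41))*75)/(-9 - 1) = (-57/(-13)*75)/(-10) = (-57*(-1/13)*75)*(-⅒) = ((57/13)*75)*(-⅒) = (4275/13)*(-⅒) = -855/26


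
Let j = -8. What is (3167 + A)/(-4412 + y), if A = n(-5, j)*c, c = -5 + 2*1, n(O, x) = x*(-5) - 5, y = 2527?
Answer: -3062/1885 ≈ -1.6244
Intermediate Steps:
n(O, x) = -5 - 5*x (n(O, x) = -5*x - 5 = -5 - 5*x)
c = -3 (c = -5 + 2 = -3)
A = -105 (A = (-5 - 5*(-8))*(-3) = (-5 + 40)*(-3) = 35*(-3) = -105)
(3167 + A)/(-4412 + y) = (3167 - 105)/(-4412 + 2527) = 3062/(-1885) = 3062*(-1/1885) = -3062/1885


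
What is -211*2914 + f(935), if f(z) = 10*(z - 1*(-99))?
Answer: -604514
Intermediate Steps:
f(z) = 990 + 10*z (f(z) = 10*(z + 99) = 10*(99 + z) = 990 + 10*z)
-211*2914 + f(935) = -211*2914 + (990 + 10*935) = -614854 + (990 + 9350) = -614854 + 10340 = -604514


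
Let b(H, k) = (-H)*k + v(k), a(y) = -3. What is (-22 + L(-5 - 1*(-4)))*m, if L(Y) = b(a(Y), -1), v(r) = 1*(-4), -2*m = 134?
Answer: 1943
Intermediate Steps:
m = -67 (m = -½*134 = -67)
v(r) = -4
b(H, k) = -4 - H*k (b(H, k) = (-H)*k - 4 = -H*k - 4 = -4 - H*k)
L(Y) = -7 (L(Y) = -4 - 1*(-3)*(-1) = -4 - 3 = -7)
(-22 + L(-5 - 1*(-4)))*m = (-22 - 7)*(-67) = -29*(-67) = 1943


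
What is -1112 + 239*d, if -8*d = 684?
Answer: -43093/2 ≈ -21547.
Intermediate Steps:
d = -171/2 (d = -⅛*684 = -171/2 ≈ -85.500)
-1112 + 239*d = -1112 + 239*(-171/2) = -1112 - 40869/2 = -43093/2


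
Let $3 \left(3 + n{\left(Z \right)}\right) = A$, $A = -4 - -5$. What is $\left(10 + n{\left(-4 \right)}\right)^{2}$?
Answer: $\frac{484}{9} \approx 53.778$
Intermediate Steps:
$A = 1$ ($A = -4 + 5 = 1$)
$n{\left(Z \right)} = - \frac{8}{3}$ ($n{\left(Z \right)} = -3 + \frac{1}{3} \cdot 1 = -3 + \frac{1}{3} = - \frac{8}{3}$)
$\left(10 + n{\left(-4 \right)}\right)^{2} = \left(10 - \frac{8}{3}\right)^{2} = \left(\frac{22}{3}\right)^{2} = \frac{484}{9}$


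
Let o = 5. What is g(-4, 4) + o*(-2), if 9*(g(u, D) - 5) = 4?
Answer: -41/9 ≈ -4.5556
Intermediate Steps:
g(u, D) = 49/9 (g(u, D) = 5 + (⅑)*4 = 5 + 4/9 = 49/9)
g(-4, 4) + o*(-2) = 49/9 + 5*(-2) = 49/9 - 10 = -41/9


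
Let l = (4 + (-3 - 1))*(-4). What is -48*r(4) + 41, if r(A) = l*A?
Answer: 41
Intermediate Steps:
l = 0 (l = (4 - 4)*(-4) = 0*(-4) = 0)
r(A) = 0 (r(A) = 0*A = 0)
-48*r(4) + 41 = -48*0 + 41 = 0 + 41 = 41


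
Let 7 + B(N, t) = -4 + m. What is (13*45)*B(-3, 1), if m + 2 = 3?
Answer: -5850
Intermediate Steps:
m = 1 (m = -2 + 3 = 1)
B(N, t) = -10 (B(N, t) = -7 + (-4 + 1) = -7 - 3 = -10)
(13*45)*B(-3, 1) = (13*45)*(-10) = 585*(-10) = -5850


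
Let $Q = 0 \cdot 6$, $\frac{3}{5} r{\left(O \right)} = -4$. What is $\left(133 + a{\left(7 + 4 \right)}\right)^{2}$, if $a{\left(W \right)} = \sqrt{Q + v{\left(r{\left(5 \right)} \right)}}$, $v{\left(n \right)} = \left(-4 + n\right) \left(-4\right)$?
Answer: $\frac{53195}{3} + \frac{2128 \sqrt{6}}{3} \approx 19469.0$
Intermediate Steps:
$r{\left(O \right)} = - \frac{20}{3}$ ($r{\left(O \right)} = \frac{5}{3} \left(-4\right) = - \frac{20}{3}$)
$Q = 0$
$v{\left(n \right)} = 16 - 4 n$
$a{\left(W \right)} = \frac{8 \sqrt{6}}{3}$ ($a{\left(W \right)} = \sqrt{0 + \left(16 - - \frac{80}{3}\right)} = \sqrt{0 + \left(16 + \frac{80}{3}\right)} = \sqrt{0 + \frac{128}{3}} = \sqrt{\frac{128}{3}} = \frac{8 \sqrt{6}}{3}$)
$\left(133 + a{\left(7 + 4 \right)}\right)^{2} = \left(133 + \frac{8 \sqrt{6}}{3}\right)^{2}$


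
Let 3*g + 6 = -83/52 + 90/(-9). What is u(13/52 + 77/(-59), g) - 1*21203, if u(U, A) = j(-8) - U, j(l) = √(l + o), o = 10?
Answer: -5003659/236 + √2 ≈ -21201.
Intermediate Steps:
g = -305/52 (g = -2 + (-83/52 + 90/(-9))/3 = -2 + (-83*1/52 + 90*(-⅑))/3 = -2 + (-83/52 - 10)/3 = -2 + (⅓)*(-603/52) = -2 - 201/52 = -305/52 ≈ -5.8654)
j(l) = √(10 + l) (j(l) = √(l + 10) = √(10 + l))
u(U, A) = √2 - U (u(U, A) = √(10 - 8) - U = √2 - U)
u(13/52 + 77/(-59), g) - 1*21203 = (√2 - (13/52 + 77/(-59))) - 1*21203 = (√2 - (13*(1/52) + 77*(-1/59))) - 21203 = (√2 - (¼ - 77/59)) - 21203 = (√2 - 1*(-249/236)) - 21203 = (√2 + 249/236) - 21203 = (249/236 + √2) - 21203 = -5003659/236 + √2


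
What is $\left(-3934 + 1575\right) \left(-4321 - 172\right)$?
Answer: $10598987$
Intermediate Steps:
$\left(-3934 + 1575\right) \left(-4321 - 172\right) = \left(-2359\right) \left(-4493\right) = 10598987$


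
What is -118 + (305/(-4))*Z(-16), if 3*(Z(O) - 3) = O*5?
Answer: 20239/12 ≈ 1686.6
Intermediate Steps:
Z(O) = 3 + 5*O/3 (Z(O) = 3 + (O*5)/3 = 3 + (5*O)/3 = 3 + 5*O/3)
-118 + (305/(-4))*Z(-16) = -118 + (305/(-4))*(3 + (5/3)*(-16)) = -118 + (305*(-¼))*(3 - 80/3) = -118 - 305/4*(-71/3) = -118 + 21655/12 = 20239/12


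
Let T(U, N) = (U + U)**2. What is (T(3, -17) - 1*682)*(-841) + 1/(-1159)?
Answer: 629668473/1159 ≈ 5.4329e+5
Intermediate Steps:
T(U, N) = 4*U**2 (T(U, N) = (2*U)**2 = 4*U**2)
(T(3, -17) - 1*682)*(-841) + 1/(-1159) = (4*3**2 - 1*682)*(-841) + 1/(-1159) = (4*9 - 682)*(-841) - 1/1159 = (36 - 682)*(-841) - 1/1159 = -646*(-841) - 1/1159 = 543286 - 1/1159 = 629668473/1159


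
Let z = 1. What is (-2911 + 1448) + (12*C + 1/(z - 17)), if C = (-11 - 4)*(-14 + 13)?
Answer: -20529/16 ≈ -1283.1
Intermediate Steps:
C = 15 (C = -15*(-1) = 15)
(-2911 + 1448) + (12*C + 1/(z - 17)) = (-2911 + 1448) + (12*15 + 1/(1 - 17)) = -1463 + (180 + 1/(-16)) = -1463 + (180 - 1/16) = -1463 + 2879/16 = -20529/16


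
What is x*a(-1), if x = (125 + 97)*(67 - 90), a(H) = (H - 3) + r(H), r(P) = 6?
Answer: -10212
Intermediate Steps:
a(H) = 3 + H (a(H) = (H - 3) + 6 = (-3 + H) + 6 = 3 + H)
x = -5106 (x = 222*(-23) = -5106)
x*a(-1) = -5106*(3 - 1) = -5106*2 = -10212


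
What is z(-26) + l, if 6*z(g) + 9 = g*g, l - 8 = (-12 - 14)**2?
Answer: 4771/6 ≈ 795.17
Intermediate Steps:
l = 684 (l = 8 + (-12 - 14)**2 = 8 + (-26)**2 = 8 + 676 = 684)
z(g) = -3/2 + g**2/6 (z(g) = -3/2 + (g*g)/6 = -3/2 + g**2/6)
z(-26) + l = (-3/2 + (1/6)*(-26)**2) + 684 = (-3/2 + (1/6)*676) + 684 = (-3/2 + 338/3) + 684 = 667/6 + 684 = 4771/6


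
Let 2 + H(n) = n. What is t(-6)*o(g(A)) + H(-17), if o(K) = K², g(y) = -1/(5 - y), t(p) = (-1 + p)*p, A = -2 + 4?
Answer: -43/3 ≈ -14.333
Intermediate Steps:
H(n) = -2 + n
A = 2
t(p) = p*(-1 + p)
t(-6)*o(g(A)) + H(-17) = (-6*(-1 - 6))*(1/(-5 + 2))² + (-2 - 17) = (-6*(-7))*(1/(-3))² - 19 = 42*(-⅓)² - 19 = 42*(⅑) - 19 = 14/3 - 19 = -43/3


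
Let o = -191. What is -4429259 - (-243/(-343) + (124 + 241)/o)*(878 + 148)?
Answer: -290093214535/65513 ≈ -4.4280e+6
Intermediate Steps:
-4429259 - (-243/(-343) + (124 + 241)/o)*(878 + 148) = -4429259 - (-243/(-343) + (124 + 241)/(-191))*(878 + 148) = -4429259 - (-243*(-1/343) + 365*(-1/191))*1026 = -4429259 - (243/343 - 365/191)*1026 = -4429259 - (-78782)*1026/65513 = -4429259 - 1*(-80830332/65513) = -4429259 + 80830332/65513 = -290093214535/65513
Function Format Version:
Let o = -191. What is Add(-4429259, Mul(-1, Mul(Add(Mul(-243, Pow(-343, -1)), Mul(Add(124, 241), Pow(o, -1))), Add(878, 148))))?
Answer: Rational(-290093214535, 65513) ≈ -4.4280e+6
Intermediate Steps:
Add(-4429259, Mul(-1, Mul(Add(Mul(-243, Pow(-343, -1)), Mul(Add(124, 241), Pow(o, -1))), Add(878, 148)))) = Add(-4429259, Mul(-1, Mul(Add(Mul(-243, Pow(-343, -1)), Mul(Add(124, 241), Pow(-191, -1))), Add(878, 148)))) = Add(-4429259, Mul(-1, Mul(Add(Mul(-243, Rational(-1, 343)), Mul(365, Rational(-1, 191))), 1026))) = Add(-4429259, Mul(-1, Mul(Add(Rational(243, 343), Rational(-365, 191)), 1026))) = Add(-4429259, Mul(-1, Mul(Rational(-78782, 65513), 1026))) = Add(-4429259, Mul(-1, Rational(-80830332, 65513))) = Add(-4429259, Rational(80830332, 65513)) = Rational(-290093214535, 65513)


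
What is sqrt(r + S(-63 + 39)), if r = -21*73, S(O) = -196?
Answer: I*sqrt(1729) ≈ 41.581*I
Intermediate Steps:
r = -1533
sqrt(r + S(-63 + 39)) = sqrt(-1533 - 196) = sqrt(-1729) = I*sqrt(1729)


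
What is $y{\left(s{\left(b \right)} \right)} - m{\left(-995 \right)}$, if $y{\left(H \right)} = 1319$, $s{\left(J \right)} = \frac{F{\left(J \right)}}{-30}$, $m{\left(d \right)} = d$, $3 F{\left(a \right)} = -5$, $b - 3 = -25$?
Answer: $2314$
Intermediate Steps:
$b = -22$ ($b = 3 - 25 = -22$)
$F{\left(a \right)} = - \frac{5}{3}$ ($F{\left(a \right)} = \frac{1}{3} \left(-5\right) = - \frac{5}{3}$)
$s{\left(J \right)} = \frac{1}{18}$ ($s{\left(J \right)} = - \frac{5}{3 \left(-30\right)} = \left(- \frac{5}{3}\right) \left(- \frac{1}{30}\right) = \frac{1}{18}$)
$y{\left(s{\left(b \right)} \right)} - m{\left(-995 \right)} = 1319 - -995 = 1319 + 995 = 2314$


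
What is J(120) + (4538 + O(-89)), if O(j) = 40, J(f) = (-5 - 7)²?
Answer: 4722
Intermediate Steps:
J(f) = 144 (J(f) = (-12)² = 144)
J(120) + (4538 + O(-89)) = 144 + (4538 + 40) = 144 + 4578 = 4722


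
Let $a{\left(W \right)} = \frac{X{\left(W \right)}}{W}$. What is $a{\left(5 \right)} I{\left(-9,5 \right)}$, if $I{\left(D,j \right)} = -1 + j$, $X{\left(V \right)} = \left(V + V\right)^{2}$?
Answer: $80$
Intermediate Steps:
$X{\left(V \right)} = 4 V^{2}$ ($X{\left(V \right)} = \left(2 V\right)^{2} = 4 V^{2}$)
$a{\left(W \right)} = 4 W$ ($a{\left(W \right)} = \frac{4 W^{2}}{W} = 4 W$)
$a{\left(5 \right)} I{\left(-9,5 \right)} = 4 \cdot 5 \left(-1 + 5\right) = 20 \cdot 4 = 80$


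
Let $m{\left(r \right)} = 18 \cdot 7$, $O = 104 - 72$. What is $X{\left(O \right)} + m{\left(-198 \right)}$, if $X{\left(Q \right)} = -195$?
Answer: $-69$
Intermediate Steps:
$O = 32$ ($O = 104 - 72 = 32$)
$m{\left(r \right)} = 126$
$X{\left(O \right)} + m{\left(-198 \right)} = -195 + 126 = -69$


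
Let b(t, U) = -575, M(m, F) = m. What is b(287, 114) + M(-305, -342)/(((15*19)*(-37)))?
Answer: -1212614/2109 ≈ -574.97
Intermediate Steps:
b(287, 114) + M(-305, -342)/(((15*19)*(-37))) = -575 - 305/((15*19)*(-37)) = -575 - 305/(285*(-37)) = -575 - 305/(-10545) = -575 - 305*(-1/10545) = -575 + 61/2109 = -1212614/2109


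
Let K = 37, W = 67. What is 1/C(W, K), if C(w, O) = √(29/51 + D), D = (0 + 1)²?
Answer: √255/20 ≈ 0.79844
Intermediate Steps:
D = 1 (D = 1² = 1)
C(w, O) = 4*√255/51 (C(w, O) = √(29/51 + 1) = √(80/51) = 4*√255/51)
1/C(W, K) = 1/(4*√255/51) = √255/20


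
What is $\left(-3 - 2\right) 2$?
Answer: $-10$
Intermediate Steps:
$\left(-3 - 2\right) 2 = \left(-5\right) 2 = -10$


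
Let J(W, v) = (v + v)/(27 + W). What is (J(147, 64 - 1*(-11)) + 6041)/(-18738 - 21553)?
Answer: -175214/1168439 ≈ -0.14996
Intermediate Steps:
J(W, v) = 2*v/(27 + W) (J(W, v) = (2*v)/(27 + W) = 2*v/(27 + W))
(J(147, 64 - 1*(-11)) + 6041)/(-18738 - 21553) = (2*(64 - 1*(-11))/(27 + 147) + 6041)/(-18738 - 21553) = (2*(64 + 11)/174 + 6041)/(-40291) = (2*75*(1/174) + 6041)*(-1/40291) = (25/29 + 6041)*(-1/40291) = (175214/29)*(-1/40291) = -175214/1168439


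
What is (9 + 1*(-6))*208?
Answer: 624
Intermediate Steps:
(9 + 1*(-6))*208 = (9 - 6)*208 = 3*208 = 624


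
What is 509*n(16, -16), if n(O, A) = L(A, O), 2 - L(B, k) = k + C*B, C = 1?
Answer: 1018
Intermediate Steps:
L(B, k) = 2 - B - k (L(B, k) = 2 - (k + 1*B) = 2 - (k + B) = 2 - (B + k) = 2 + (-B - k) = 2 - B - k)
n(O, A) = 2 - A - O
509*n(16, -16) = 509*(2 - 1*(-16) - 1*16) = 509*(2 + 16 - 16) = 509*2 = 1018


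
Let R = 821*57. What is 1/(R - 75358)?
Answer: -1/28561 ≈ -3.5013e-5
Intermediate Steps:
R = 46797
1/(R - 75358) = 1/(46797 - 75358) = 1/(-28561) = -1/28561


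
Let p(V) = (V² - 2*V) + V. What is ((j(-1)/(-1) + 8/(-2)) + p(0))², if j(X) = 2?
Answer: 36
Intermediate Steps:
p(V) = V² - V
((j(-1)/(-1) + 8/(-2)) + p(0))² = ((2/(-1) + 8/(-2)) + 0*(-1 + 0))² = ((2*(-1) + 8*(-½)) + 0*(-1))² = ((-2 - 4) + 0)² = (-6 + 0)² = (-6)² = 36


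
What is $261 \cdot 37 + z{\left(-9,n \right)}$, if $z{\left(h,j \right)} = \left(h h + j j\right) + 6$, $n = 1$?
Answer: $9745$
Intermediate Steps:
$z{\left(h,j \right)} = 6 + h^{2} + j^{2}$ ($z{\left(h,j \right)} = \left(h^{2} + j^{2}\right) + 6 = 6 + h^{2} + j^{2}$)
$261 \cdot 37 + z{\left(-9,n \right)} = 261 \cdot 37 + \left(6 + \left(-9\right)^{2} + 1^{2}\right) = 9657 + \left(6 + 81 + 1\right) = 9657 + 88 = 9745$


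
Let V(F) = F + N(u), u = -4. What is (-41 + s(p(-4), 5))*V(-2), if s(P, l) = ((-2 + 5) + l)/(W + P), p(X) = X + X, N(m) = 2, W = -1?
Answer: 0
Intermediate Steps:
p(X) = 2*X
s(P, l) = (3 + l)/(-1 + P) (s(P, l) = ((-2 + 5) + l)/(-1 + P) = (3 + l)/(-1 + P))
V(F) = 2 + F (V(F) = F + 2 = 2 + F)
(-41 + s(p(-4), 5))*V(-2) = (-41 + (3 + 5)/(-1 + 2*(-4)))*(2 - 2) = (-41 + 8/(-1 - 8))*0 = (-41 + 8/(-9))*0 = (-41 - 1/9*8)*0 = (-41 - 8/9)*0 = -377/9*0 = 0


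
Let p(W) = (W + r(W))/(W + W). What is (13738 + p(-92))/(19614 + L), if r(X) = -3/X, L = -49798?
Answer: -232565325/510954752 ≈ -0.45516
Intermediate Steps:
p(W) = (W - 3/W)/(2*W) (p(W) = (W - 3/W)/(W + W) = (W - 3/W)/((2*W)) = (W - 3/W)*(1/(2*W)) = (W - 3/W)/(2*W))
(13738 + p(-92))/(19614 + L) = (13738 + (½)*(-3 + (-92)²)/(-92)²)/(19614 - 49798) = (13738 + (½)*(1/8464)*(-3 + 8464))/(-30184) = (13738 + (½)*(1/8464)*8461)*(-1/30184) = (13738 + 8461/16928)*(-1/30184) = (232565325/16928)*(-1/30184) = -232565325/510954752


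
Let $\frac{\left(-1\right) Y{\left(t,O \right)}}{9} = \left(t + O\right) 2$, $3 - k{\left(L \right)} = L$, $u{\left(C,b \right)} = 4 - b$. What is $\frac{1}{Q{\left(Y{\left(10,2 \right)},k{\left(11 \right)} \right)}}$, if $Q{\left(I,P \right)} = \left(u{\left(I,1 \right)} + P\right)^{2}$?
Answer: $\frac{1}{25} \approx 0.04$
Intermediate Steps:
$k{\left(L \right)} = 3 - L$
$Y{\left(t,O \right)} = - 18 O - 18 t$ ($Y{\left(t,O \right)} = - 9 \left(t + O\right) 2 = - 9 \left(O + t\right) 2 = - 9 \left(2 O + 2 t\right) = - 18 O - 18 t$)
$Q{\left(I,P \right)} = \left(3 + P\right)^{2}$ ($Q{\left(I,P \right)} = \left(\left(4 - 1\right) + P\right)^{2} = \left(3 + P\right)^{2}$)
$\frac{1}{Q{\left(Y{\left(10,2 \right)},k{\left(11 \right)} \right)}} = \frac{1}{\left(3 + \left(3 - 11\right)\right)^{2}} = \frac{1}{\left(3 - 8\right)^{2}} = \frac{1}{\left(-5\right)^{2}} = \frac{1}{25}$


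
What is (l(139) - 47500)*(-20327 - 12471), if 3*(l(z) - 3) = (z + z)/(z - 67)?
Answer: 84119277263/54 ≈ 1.5578e+9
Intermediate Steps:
l(z) = 3 + 2*z/(3*(-67 + z)) (l(z) = 3 + ((z + z)/(z - 67))/3 = 3 + ((2*z)/(-67 + z))/3 = 3 + (2*z/(-67 + z))/3 = 3 + 2*z/(3*(-67 + z)))
(l(139) - 47500)*(-20327 - 12471) = ((-603 + 11*139)/(3*(-67 + 139)) - 47500)*(-20327 - 12471) = ((⅓)*(-603 + 1529)/72 - 47500)*(-32798) = ((⅓)*(1/72)*926 - 47500)*(-32798) = (463/108 - 47500)*(-32798) = -5129537/108*(-32798) = 84119277263/54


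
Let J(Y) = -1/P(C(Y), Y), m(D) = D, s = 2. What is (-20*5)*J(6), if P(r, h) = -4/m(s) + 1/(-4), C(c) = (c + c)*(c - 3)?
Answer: -400/9 ≈ -44.444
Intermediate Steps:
C(c) = 2*c*(-3 + c) (C(c) = (2*c)*(-3 + c) = 2*c*(-3 + c))
P(r, h) = -9/4 (P(r, h) = -4/2 + 1/(-4) = -4*1/2 + 1*(-1/4) = -2 - 1/4 = -9/4)
J(Y) = 4/9 (J(Y) = -1/(-9/4) = -1*(-4/9) = 4/9)
(-20*5)*J(6) = -20*5*(4/9) = -100*4/9 = -400/9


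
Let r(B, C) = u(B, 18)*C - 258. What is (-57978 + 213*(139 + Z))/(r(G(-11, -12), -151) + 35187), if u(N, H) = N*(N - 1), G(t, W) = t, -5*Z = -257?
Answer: -29038/24995 ≈ -1.1618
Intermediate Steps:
Z = 257/5 (Z = -⅕*(-257) = 257/5 ≈ 51.400)
u(N, H) = N*(-1 + N)
r(B, C) = -258 + B*C*(-1 + B) (r(B, C) = (B*(-1 + B))*C - 258 = B*C*(-1 + B) - 258 = -258 + B*C*(-1 + B))
(-57978 + 213*(139 + Z))/(r(G(-11, -12), -151) + 35187) = (-57978 + 213*(139 + 257/5))/((-258 - 11*(-151)*(-1 - 11)) + 35187) = (-57978 + 213*(952/5))/((-258 - 11*(-151)*(-12)) + 35187) = (-57978 + 202776/5)/((-258 - 19932) + 35187) = -87114/(5*(-20190 + 35187)) = -87114/5/14997 = -87114/5*1/14997 = -29038/24995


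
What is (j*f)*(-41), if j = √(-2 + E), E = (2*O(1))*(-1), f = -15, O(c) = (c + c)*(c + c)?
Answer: 615*I*√10 ≈ 1944.8*I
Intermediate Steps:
O(c) = 4*c² (O(c) = (2*c)*(2*c) = 4*c²)
E = -8 (E = (2*(4*1²))*(-1) = (2*(4*1))*(-1) = (2*4)*(-1) = 8*(-1) = -8)
j = I*√10 (j = √(-2 - 8) = √(-10) = I*√10 ≈ 3.1623*I)
(j*f)*(-41) = ((I*√10)*(-15))*(-41) = -15*I*√10*(-41) = 615*I*√10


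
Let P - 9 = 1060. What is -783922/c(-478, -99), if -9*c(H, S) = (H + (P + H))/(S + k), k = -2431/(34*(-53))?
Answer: -36514694799/5989 ≈ -6.0970e+6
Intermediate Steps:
P = 1069 (P = 9 + 1060 = 1069)
k = 143/106 (k = -2431/(-1802) = -2431*(-1/1802) = 143/106 ≈ 1.3491)
c(H, S) = -(1069 + 2*H)/(9*(143/106 + S)) (c(H, S) = -(H + (1069 + H))/(9*(S + 143/106)) = -(1069 + 2*H)/(9*(143/106 + S)))
-783922/c(-478, -99) = -783922*9*(143 + 106*(-99))/(106*(-1069 - 2*(-478))) = -783922*9*(143 - 10494)/(106*(-1069 + 956)) = -783922/((106/9)*(-113)/(-10351)) = -783922/((106/9)*(-1/10351)*(-113)) = -783922/11978/93159 = -783922*93159/11978 = -36514694799/5989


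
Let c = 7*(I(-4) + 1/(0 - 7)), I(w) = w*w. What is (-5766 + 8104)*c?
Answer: 259518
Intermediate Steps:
I(w) = w**2
c = 111 (c = 7*((-4)**2 + 1/(0 - 7)) = 7*(16 + 1/(-7)) = 7*(16 - 1/7) = 7*(111/7) = 111)
(-5766 + 8104)*c = (-5766 + 8104)*111 = 2338*111 = 259518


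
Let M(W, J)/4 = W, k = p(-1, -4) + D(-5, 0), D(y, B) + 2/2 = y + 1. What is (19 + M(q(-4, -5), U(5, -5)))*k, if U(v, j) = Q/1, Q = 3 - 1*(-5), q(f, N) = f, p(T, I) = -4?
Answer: -27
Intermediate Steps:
Q = 8 (Q = 3 + 5 = 8)
D(y, B) = y (D(y, B) = -1 + (y + 1) = -1 + (1 + y) = y)
U(v, j) = 8 (U(v, j) = 8/1 = 8*1 = 8)
k = -9 (k = -4 - 5 = -9)
M(W, J) = 4*W
(19 + M(q(-4, -5), U(5, -5)))*k = (19 + 4*(-4))*(-9) = (19 - 16)*(-9) = 3*(-9) = -27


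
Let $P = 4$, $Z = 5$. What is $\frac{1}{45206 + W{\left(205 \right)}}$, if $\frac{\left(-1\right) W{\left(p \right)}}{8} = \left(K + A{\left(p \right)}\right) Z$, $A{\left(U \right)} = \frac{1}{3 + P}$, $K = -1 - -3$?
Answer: $\frac{7}{315842} \approx 2.2163 \cdot 10^{-5}$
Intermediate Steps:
$K = 2$ ($K = -1 + 3 = 2$)
$A{\left(U \right)} = \frac{1}{7}$ ($A{\left(U \right)} = \frac{1}{3 + 4} = \frac{1}{7}$)
$W{\left(p \right)} = - \frac{600}{7}$ ($W{\left(p \right)} = - 8 \left(2 + \frac{1}{7}\right) 5 = - 8 \cdot \frac{15}{7} \cdot 5 = \left(-8\right) \frac{75}{7} = - \frac{600}{7}$)
$\frac{1}{45206 + W{\left(205 \right)}} = \frac{1}{45206 - \frac{600}{7}} = \frac{1}{\frac{315842}{7}} = \frac{7}{315842}$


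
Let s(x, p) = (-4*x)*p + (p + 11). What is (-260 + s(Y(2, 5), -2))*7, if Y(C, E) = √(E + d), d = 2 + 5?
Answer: -1757 + 112*√3 ≈ -1563.0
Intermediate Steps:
d = 7
Y(C, E) = √(7 + E) (Y(C, E) = √(E + 7) = √(7 + E))
s(x, p) = 11 + p - 4*p*x (s(x, p) = -4*p*x + (11 + p) = 11 + p - 4*p*x)
(-260 + s(Y(2, 5), -2))*7 = (-260 + (11 - 2 - 4*(-2)*√(7 + 5)))*7 = (-260 + (11 - 2 - 4*(-2)*√12))*7 = (-260 + (11 - 2 - 4*(-2)*2*√3))*7 = (-260 + (11 - 2 + 16*√3))*7 = (-260 + (9 + 16*√3))*7 = (-251 + 16*√3)*7 = -1757 + 112*√3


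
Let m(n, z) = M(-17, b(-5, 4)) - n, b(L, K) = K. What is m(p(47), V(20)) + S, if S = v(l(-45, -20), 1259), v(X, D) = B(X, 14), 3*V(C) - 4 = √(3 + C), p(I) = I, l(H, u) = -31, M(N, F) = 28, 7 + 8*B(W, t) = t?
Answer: -145/8 ≈ -18.125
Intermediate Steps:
B(W, t) = -7/8 + t/8
V(C) = 4/3 + √(3 + C)/3
m(n, z) = 28 - n
v(X, D) = 7/8 (v(X, D) = -7/8 + (⅛)*14 = -7/8 + 7/4 = 7/8)
S = 7/8 ≈ 0.87500
m(p(47), V(20)) + S = (28 - 1*47) + 7/8 = (28 - 47) + 7/8 = -19 + 7/8 = -145/8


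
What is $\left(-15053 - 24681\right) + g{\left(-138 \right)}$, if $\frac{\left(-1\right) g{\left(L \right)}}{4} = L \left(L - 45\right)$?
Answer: $-140750$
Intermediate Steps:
$g{\left(L \right)} = - 4 L \left(-45 + L\right)$ ($g{\left(L \right)} = - 4 L \left(L - 45\right) = - 4 L \left(-45 + L\right)$)
$\left(-15053 - 24681\right) + g{\left(-138 \right)} = \left(-15053 - 24681\right) + 4 \left(-138\right) \left(45 - -138\right) = -39734 + 4 \left(-138\right) \left(45 + 138\right) = -39734 + 4 \left(-138\right) 183 = -39734 - 101016 = -140750$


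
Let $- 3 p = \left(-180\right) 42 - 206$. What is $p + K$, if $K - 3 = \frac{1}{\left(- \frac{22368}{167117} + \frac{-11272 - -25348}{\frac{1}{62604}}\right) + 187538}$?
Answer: $\frac{1145235456012191501}{441891494281038} \approx 2591.7$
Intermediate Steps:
$p = \frac{7766}{3}$ ($p = - \frac{\left(-180\right) 42 - 206}{3} = - \frac{-7560 - 206}{3} = \left(- \frac{1}{3}\right) \left(-7766\right) = \frac{7766}{3} \approx 2588.7$)
$K = \frac{441891494448155}{147297164760346}$ ($K = 3 + \frac{1}{\left(- \frac{22368}{167117} + \frac{-11272 - -25348}{\frac{1}{62604}}\right) + 187538} = 3 + \frac{1}{\left(\left(-22368\right) \frac{1}{167117} + \left(-11272 + 25348\right) \frac{1}{\frac{1}{62604}}\right) + 187538} = 3 + \frac{1}{\left(- \frac{22368}{167117} + 14076 \cdot 62604\right) + 187538} = 3 + \frac{1}{\left(- \frac{22368}{167117} + 881213904\right) + 187538} = 3 + \frac{1}{\frac{147265823972400}{167117} + 187538} = 3 + \frac{1}{\frac{147297164760346}{167117}} = 3 + \frac{167117}{147297164760346} = \frac{441891494448155}{147297164760346} \approx 3.0$)
$p + K = \frac{7766}{3} + \frac{441891494448155}{147297164760346} = \frac{1145235456012191501}{441891494281038}$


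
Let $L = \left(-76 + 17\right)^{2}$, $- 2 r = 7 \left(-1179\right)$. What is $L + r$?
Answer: $\frac{15215}{2} \approx 7607.5$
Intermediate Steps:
$r = \frac{8253}{2}$ ($r = - \frac{7 \left(-1179\right)}{2} = \left(- \frac{1}{2}\right) \left(-8253\right) = \frac{8253}{2} \approx 4126.5$)
$L = 3481$ ($L = \left(-59\right)^{2} = 3481$)
$L + r = 3481 + \frac{8253}{2} = \frac{15215}{2}$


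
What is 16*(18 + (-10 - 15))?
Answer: -112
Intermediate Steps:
16*(18 + (-10 - 15)) = 16*(18 - 25) = 16*(-7) = -112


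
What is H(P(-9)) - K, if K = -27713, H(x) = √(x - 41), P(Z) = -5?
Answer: 27713 + I*√46 ≈ 27713.0 + 6.7823*I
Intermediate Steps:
H(x) = √(-41 + x)
H(P(-9)) - K = √(-41 - 5) - 1*(-27713) = √(-46) + 27713 = I*√46 + 27713 = 27713 + I*√46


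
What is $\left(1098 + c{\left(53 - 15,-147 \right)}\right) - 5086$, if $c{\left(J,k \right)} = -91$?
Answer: $-4079$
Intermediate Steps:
$\left(1098 + c{\left(53 - 15,-147 \right)}\right) - 5086 = \left(1098 - 91\right) - 5086 = 1007 - 5086 = -4079$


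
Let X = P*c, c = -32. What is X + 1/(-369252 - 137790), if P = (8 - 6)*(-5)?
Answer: 162253439/507042 ≈ 320.00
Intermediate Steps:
P = -10 (P = 2*(-5) = -10)
X = 320 (X = -10*(-32) = 320)
X + 1/(-369252 - 137790) = 320 + 1/(-369252 - 137790) = 320 + 1/(-507042) = 320 - 1/507042 = 162253439/507042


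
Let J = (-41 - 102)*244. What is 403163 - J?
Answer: 438055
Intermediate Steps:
J = -34892 (J = -143*244 = -34892)
403163 - J = 403163 - 1*(-34892) = 403163 + 34892 = 438055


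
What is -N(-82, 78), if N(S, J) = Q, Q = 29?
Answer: -29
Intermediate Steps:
N(S, J) = 29
-N(-82, 78) = -1*29 = -29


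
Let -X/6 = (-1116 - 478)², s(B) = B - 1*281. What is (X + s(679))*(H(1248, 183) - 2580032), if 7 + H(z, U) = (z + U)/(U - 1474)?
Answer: 50777258108360040/1291 ≈ 3.9332e+13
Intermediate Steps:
s(B) = -281 + B (s(B) = B - 281 = -281 + B)
X = -15245016 (X = -6*(-1116 - 478)² = -6*(-1594)² = -6*2540836 = -15245016)
H(z, U) = -7 + (U + z)/(-1474 + U) (H(z, U) = -7 + (z + U)/(U - 1474) = -7 + (U + z)/(-1474 + U))
(X + s(679))*(H(1248, 183) - 2580032) = (-15245016 + (-281 + 679))*((10318 + 1248 - 6*183)/(-1474 + 183) - 2580032) = (-15245016 + 398)*((10318 + 1248 - 1098)/(-1291) - 2580032) = -15244618*(-1/1291*10468 - 2580032) = -15244618*(-10468/1291 - 2580032) = -15244618*(-3330831780/1291) = 50777258108360040/1291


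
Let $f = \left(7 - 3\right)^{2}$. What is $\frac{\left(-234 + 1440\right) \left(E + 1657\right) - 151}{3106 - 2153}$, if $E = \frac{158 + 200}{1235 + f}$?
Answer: $\frac{277796521}{132467} \approx 2097.1$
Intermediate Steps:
$f = 16$ ($f = 4^{2} = 16$)
$E = \frac{358}{1251}$ ($E = \frac{158 + 200}{1235 + 16} = \frac{358}{1251} \approx 0.28617$)
$\frac{\left(-234 + 1440\right) \left(E + 1657\right) - 151}{3106 - 2153} = \frac{\left(-234 + 1440\right) \left(\frac{358}{1251} + 1657\right) - 151}{3106 - 2153} = \frac{1206 \cdot \frac{2073265}{1251} - 151}{953} = \left(\frac{277817510}{139} - 151\right) \frac{1}{953} = \frac{277796521}{139} \cdot \frac{1}{953} = \frac{277796521}{132467}$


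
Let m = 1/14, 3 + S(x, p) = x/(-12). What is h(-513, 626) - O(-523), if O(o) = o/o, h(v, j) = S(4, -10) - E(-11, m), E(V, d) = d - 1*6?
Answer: 67/42 ≈ 1.5952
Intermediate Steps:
S(x, p) = -3 - x/12 (S(x, p) = -3 + x/(-12) = -3 + x*(-1/12) = -3 - x/12)
m = 1/14 ≈ 0.071429
E(V, d) = -6 + d (E(V, d) = d - 6 = -6 + d)
h(v, j) = 109/42 (h(v, j) = (-3 - 1/12*4) - (-6 + 1/14) = (-3 - 1/3) - 1*(-83/14) = -10/3 + 83/14 = 109/42)
O(o) = 1
h(-513, 626) - O(-523) = 109/42 - 1*1 = 109/42 - 1 = 67/42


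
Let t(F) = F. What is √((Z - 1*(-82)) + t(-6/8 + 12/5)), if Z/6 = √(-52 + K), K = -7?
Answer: √(8365 + 600*I*√59)/10 ≈ 9.4646 + 2.4347*I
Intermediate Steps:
Z = 6*I*√59 (Z = 6*√(-52 - 7) = 6*√(-59) = 6*(I*√59) = 6*I*√59 ≈ 46.087*I)
√((Z - 1*(-82)) + t(-6/8 + 12/5)) = √((6*I*√59 - 1*(-82)) + (-6/8 + 12/5)) = √((6*I*√59 + 82) + (-6*⅛ + 12*(⅕))) = √((82 + 6*I*√59) + (-¾ + 12/5)) = √((82 + 6*I*√59) + 33/20) = √(1673/20 + 6*I*√59)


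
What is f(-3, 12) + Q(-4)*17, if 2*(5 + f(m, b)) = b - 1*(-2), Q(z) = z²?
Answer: 274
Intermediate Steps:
f(m, b) = -4 + b/2 (f(m, b) = -5 + (b - 1*(-2))/2 = -5 + (b + 2)/2 = -5 + (2 + b)/2 = -5 + (1 + b/2) = -4 + b/2)
f(-3, 12) + Q(-4)*17 = (-4 + (½)*12) + (-4)²*17 = (-4 + 6) + 16*17 = 2 + 272 = 274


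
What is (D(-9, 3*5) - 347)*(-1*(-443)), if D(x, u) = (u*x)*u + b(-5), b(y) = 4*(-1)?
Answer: -1052568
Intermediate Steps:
b(y) = -4
D(x, u) = -4 + x*u² (D(x, u) = (u*x)*u - 4 = x*u² - 4 = -4 + x*u²)
(D(-9, 3*5) - 347)*(-1*(-443)) = ((-4 - 9*(3*5)²) - 347)*(-1*(-443)) = ((-4 - 9*15²) - 347)*443 = ((-4 - 9*225) - 347)*443 = ((-4 - 2025) - 347)*443 = (-2029 - 347)*443 = -2376*443 = -1052568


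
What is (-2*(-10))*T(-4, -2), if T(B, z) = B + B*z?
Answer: 80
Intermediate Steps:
(-2*(-10))*T(-4, -2) = (-2*(-10))*(-4*(1 - 2)) = 20*(-4*(-1)) = 20*4 = 80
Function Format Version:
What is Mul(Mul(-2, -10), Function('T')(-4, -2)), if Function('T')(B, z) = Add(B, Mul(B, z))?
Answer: 80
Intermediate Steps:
Mul(Mul(-2, -10), Function('T')(-4, -2)) = Mul(Mul(-2, -10), Mul(-4, Add(1, -2))) = Mul(20, Mul(-4, -1)) = Mul(20, 4) = 80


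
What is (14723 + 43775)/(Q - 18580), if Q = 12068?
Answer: -2659/296 ≈ -8.9831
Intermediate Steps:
(14723 + 43775)/(Q - 18580) = (14723 + 43775)/(12068 - 18580) = 58498/(-6512) = 58498*(-1/6512) = -2659/296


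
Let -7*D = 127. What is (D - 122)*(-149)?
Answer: 146169/7 ≈ 20881.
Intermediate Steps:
D = -127/7 (D = -1/7*127 = -127/7 ≈ -18.143)
(D - 122)*(-149) = (-127/7 - 122)*(-149) = -981/7*(-149) = 146169/7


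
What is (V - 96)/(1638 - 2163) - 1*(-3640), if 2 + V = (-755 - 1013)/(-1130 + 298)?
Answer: 15288767/4200 ≈ 3640.2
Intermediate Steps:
V = ⅛ (V = -2 + (-755 - 1013)/(-1130 + 298) = -2 - 1768/(-832) = -2 - 1768*(-1/832) = -2 + 17/8 = ⅛ ≈ 0.12500)
(V - 96)/(1638 - 2163) - 1*(-3640) = (⅛ - 96)/(1638 - 2163) - 1*(-3640) = -767/8/(-525) + 3640 = -767/8*(-1/525) + 3640 = 767/4200 + 3640 = 15288767/4200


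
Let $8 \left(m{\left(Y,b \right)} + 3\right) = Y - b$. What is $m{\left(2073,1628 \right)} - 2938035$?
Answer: $- \frac{23503859}{8} \approx -2.938 \cdot 10^{6}$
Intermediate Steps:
$m{\left(Y,b \right)} = -3 - \frac{b}{8} + \frac{Y}{8}$ ($m{\left(Y,b \right)} = -3 + \frac{Y - b}{8} = -3 + \left(- \frac{b}{8} + \frac{Y}{8}\right) = -3 - \frac{b}{8} + \frac{Y}{8}$)
$m{\left(2073,1628 \right)} - 2938035 = \left(-3 - \frac{407}{2} + \frac{1}{8} \cdot 2073\right) - 2938035 = \left(-3 - \frac{407}{2} + \frac{2073}{8}\right) - 2938035 = \frac{421}{8} - 2938035 = - \frac{23503859}{8}$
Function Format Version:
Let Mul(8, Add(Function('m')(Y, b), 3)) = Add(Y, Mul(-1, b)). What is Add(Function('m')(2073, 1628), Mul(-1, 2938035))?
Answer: Rational(-23503859, 8) ≈ -2.9380e+6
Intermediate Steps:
Function('m')(Y, b) = Add(-3, Mul(Rational(-1, 8), b), Mul(Rational(1, 8), Y)) (Function('m')(Y, b) = Add(-3, Mul(Rational(1, 8), Add(Y, Mul(-1, b)))) = Add(-3, Add(Mul(Rational(-1, 8), b), Mul(Rational(1, 8), Y))) = Add(-3, Mul(Rational(-1, 8), b), Mul(Rational(1, 8), Y)))
Add(Function('m')(2073, 1628), Mul(-1, 2938035)) = Add(Add(-3, Mul(Rational(-1, 8), 1628), Mul(Rational(1, 8), 2073)), Mul(-1, 2938035)) = Add(Add(-3, Rational(-407, 2), Rational(2073, 8)), -2938035) = Add(Rational(421, 8), -2938035) = Rational(-23503859, 8)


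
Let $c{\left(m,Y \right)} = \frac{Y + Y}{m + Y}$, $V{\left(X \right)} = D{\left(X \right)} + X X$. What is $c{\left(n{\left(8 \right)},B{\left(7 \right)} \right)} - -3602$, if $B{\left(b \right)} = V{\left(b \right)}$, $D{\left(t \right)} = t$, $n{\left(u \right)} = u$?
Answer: $\frac{14415}{4} \approx 3603.8$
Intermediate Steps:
$V{\left(X \right)} = X + X^{2}$ ($V{\left(X \right)} = X + X X = X + X^{2}$)
$B{\left(b \right)} = b \left(1 + b\right)$
$c{\left(m,Y \right)} = \frac{2 Y}{Y + m}$
$c{\left(n{\left(8 \right)},B{\left(7 \right)} \right)} - -3602 = \frac{2 \cdot 7 \left(1 + 7\right)}{7 \left(1 + 7\right) + 8} - -3602 = \frac{2 \cdot 7 \cdot 8}{7 \cdot 8 + 8} + 3602 = 2 \cdot 56 \frac{1}{56 + 8} + 3602 = 2 \cdot 56 \cdot \frac{1}{64} + 3602 = \frac{7}{4} + 3602 = \frac{14415}{4}$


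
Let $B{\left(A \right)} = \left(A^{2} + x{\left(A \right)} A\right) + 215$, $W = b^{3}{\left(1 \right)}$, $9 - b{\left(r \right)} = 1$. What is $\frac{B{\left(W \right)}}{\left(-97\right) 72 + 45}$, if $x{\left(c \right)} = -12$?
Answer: $- \frac{85405}{2313} \approx -36.924$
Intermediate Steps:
$b{\left(r \right)} = 8$ ($b{\left(r \right)} = 9 - 1 = 8$)
$W = 512$ ($W = 8^{3} = 512$)
$B{\left(A \right)} = 215 + A^{2} - 12 A$ ($B{\left(A \right)} = \left(A^{2} - 12 A\right) + 215 = 215 + A^{2} - 12 A$)
$\frac{B{\left(W \right)}}{\left(-97\right) 72 + 45} = \frac{215 + 512^{2} - 6144}{\left(-97\right) 72 + 45} = \frac{215 + 262144 - 6144}{-6984 + 45} = \frac{256215}{-6939} = 256215 \left(- \frac{1}{6939}\right) = - \frac{85405}{2313}$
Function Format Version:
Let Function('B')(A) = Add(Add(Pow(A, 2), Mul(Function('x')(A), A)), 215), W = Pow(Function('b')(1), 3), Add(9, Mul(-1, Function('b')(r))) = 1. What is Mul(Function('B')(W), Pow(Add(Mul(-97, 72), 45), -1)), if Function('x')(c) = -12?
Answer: Rational(-85405, 2313) ≈ -36.924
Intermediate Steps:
Function('b')(r) = 8 (Function('b')(r) = Add(9, Mul(-1, 1)) = Add(9, -1) = 8)
W = 512 (W = Pow(8, 3) = 512)
Function('B')(A) = Add(215, Pow(A, 2), Mul(-12, A)) (Function('B')(A) = Add(Add(Pow(A, 2), Mul(-12, A)), 215) = Add(215, Pow(A, 2), Mul(-12, A)))
Mul(Function('B')(W), Pow(Add(Mul(-97, 72), 45), -1)) = Mul(Add(215, Pow(512, 2), Mul(-12, 512)), Pow(Add(Mul(-97, 72), 45), -1)) = Mul(Add(215, 262144, -6144), Pow(Add(-6984, 45), -1)) = Mul(256215, Pow(-6939, -1)) = Mul(256215, Rational(-1, 6939)) = Rational(-85405, 2313)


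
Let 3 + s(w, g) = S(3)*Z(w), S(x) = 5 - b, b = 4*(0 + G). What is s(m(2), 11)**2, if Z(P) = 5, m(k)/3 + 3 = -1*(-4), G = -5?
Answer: 14884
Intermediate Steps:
m(k) = 3 (m(k) = -9 + 3*(-1*(-4)) = -9 + 3*4 = -9 + 12 = 3)
b = -20 (b = 4*(0 - 5) = 4*(-5) = -20)
S(x) = 25 (S(x) = 5 - 1*(-20) = 5 + 20 = 25)
s(w, g) = 122 (s(w, g) = -3 + 25*5 = -3 + 125 = 122)
s(m(2), 11)**2 = 122**2 = 14884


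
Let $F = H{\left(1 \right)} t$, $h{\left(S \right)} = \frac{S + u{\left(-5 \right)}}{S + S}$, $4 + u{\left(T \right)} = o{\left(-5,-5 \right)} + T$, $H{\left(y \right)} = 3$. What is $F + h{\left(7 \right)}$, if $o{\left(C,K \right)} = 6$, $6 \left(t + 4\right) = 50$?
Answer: $\frac{93}{7} \approx 13.286$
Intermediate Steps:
$t = \frac{13}{3}$ ($t = -4 + \frac{1}{6} \cdot 50 = -4 + \frac{25}{3} = \frac{13}{3} \approx 4.3333$)
$u{\left(T \right)} = 2 + T$ ($u{\left(T \right)} = -4 + \left(6 + T\right) = 2 + T$)
$h{\left(S \right)} = \frac{-3 + S}{2 S}$ ($h{\left(S \right)} = \frac{S + \left(2 - 5\right)}{S + S} = \frac{S - 3}{2 S} = \left(-3 + S\right) \frac{1}{2 S} = \frac{-3 + S}{2 S}$)
$F = 13$ ($F = 3 \cdot \frac{13}{3} = 13$)
$F + h{\left(7 \right)} = 13 + \frac{-3 + 7}{2 \cdot 7} = 13 + \frac{1}{2} \cdot \frac{1}{7} \cdot 4 = 13 + \frac{2}{7} = \frac{93}{7}$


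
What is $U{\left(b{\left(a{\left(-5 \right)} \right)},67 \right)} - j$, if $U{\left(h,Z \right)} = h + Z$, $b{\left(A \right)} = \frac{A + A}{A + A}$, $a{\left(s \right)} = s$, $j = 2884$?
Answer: $-2816$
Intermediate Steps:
$b{\left(A \right)} = 1$ ($b{\left(A \right)} = \frac{2 A}{2 A} = 2 A \frac{1}{2 A} = 1$)
$U{\left(h,Z \right)} = Z + h$
$U{\left(b{\left(a{\left(-5 \right)} \right)},67 \right)} - j = \left(67 + 1\right) - 2884 = 68 - 2884 = -2816$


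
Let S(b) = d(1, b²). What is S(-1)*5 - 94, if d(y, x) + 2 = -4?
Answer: -124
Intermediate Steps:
d(y, x) = -6 (d(y, x) = -2 - 4 = -6)
S(b) = -6
S(-1)*5 - 94 = -6*5 - 94 = -30 - 94 = -124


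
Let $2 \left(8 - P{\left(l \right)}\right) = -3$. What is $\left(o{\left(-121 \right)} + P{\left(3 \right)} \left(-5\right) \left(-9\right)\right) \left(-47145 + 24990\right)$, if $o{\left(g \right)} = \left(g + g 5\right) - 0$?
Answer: $\frac{13226535}{2} \approx 6.6133 \cdot 10^{6}$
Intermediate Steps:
$P{\left(l \right)} = \frac{19}{2}$ ($P{\left(l \right)} = 8 - - \frac{3}{2} = 8 + \frac{3}{2} = \frac{19}{2}$)
$o{\left(g \right)} = 6 g$ ($o{\left(g \right)} = \left(g + 5 g\right) + 0 = 6 g + 0 = 6 g$)
$\left(o{\left(-121 \right)} + P{\left(3 \right)} \left(-5\right) \left(-9\right)\right) \left(-47145 + 24990\right) = \left(6 \left(-121\right) + \frac{19}{2} \left(-5\right) \left(-9\right)\right) \left(-47145 + 24990\right) = \left(-726 - - \frac{855}{2}\right) \left(-22155\right) = \left(-726 + \frac{855}{2}\right) \left(-22155\right) = \left(- \frac{597}{2}\right) \left(-22155\right) = \frac{13226535}{2}$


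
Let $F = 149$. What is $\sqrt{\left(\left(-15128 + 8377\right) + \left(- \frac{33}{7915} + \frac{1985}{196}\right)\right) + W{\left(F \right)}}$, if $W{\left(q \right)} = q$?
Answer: $\frac{3 i \sqrt{8993411602755}}{110810} \approx 81.19 i$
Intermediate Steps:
$\sqrt{\left(\left(-15128 + 8377\right) + \left(- \frac{33}{7915} + \frac{1985}{196}\right)\right) + W{\left(F \right)}} = \sqrt{\left(\left(-15128 + 8377\right) + \left(- \frac{33}{7915} + \frac{1985}{196}\right)\right) + 149} = \sqrt{\left(-6751 + \left(\left(-33\right) \frac{1}{7915} + 1985 \cdot \frac{1}{196}\right)\right) + 149} = \sqrt{\left(-6751 + \left(- \frac{33}{7915} + \frac{1985}{196}\right)\right) + 149} = \sqrt{\left(-6751 + \frac{15704807}{1551340}\right) + 149} = \sqrt{- \frac{10457391533}{1551340} + 149} = \sqrt{- \frac{10226241873}{1551340}} = \frac{3 i \sqrt{8993411602755}}{110810}$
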